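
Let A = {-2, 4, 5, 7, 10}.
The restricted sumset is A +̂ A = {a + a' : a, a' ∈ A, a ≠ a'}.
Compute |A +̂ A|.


Restricted sumset: A +̂ A = {a + a' : a ∈ A, a' ∈ A, a ≠ a'}.
Equivalently, take A + A and drop any sum 2a that is achievable ONLY as a + a for a ∈ A (i.e. sums representable only with equal summands).
Enumerate pairs (a, a') with a < a' (symmetric, so each unordered pair gives one sum; this covers all a ≠ a'):
  -2 + 4 = 2
  -2 + 5 = 3
  -2 + 7 = 5
  -2 + 10 = 8
  4 + 5 = 9
  4 + 7 = 11
  4 + 10 = 14
  5 + 7 = 12
  5 + 10 = 15
  7 + 10 = 17
Collected distinct sums: {2, 3, 5, 8, 9, 11, 12, 14, 15, 17}
|A +̂ A| = 10
(Reference bound: |A +̂ A| ≥ 2|A| - 3 for |A| ≥ 2, with |A| = 5 giving ≥ 7.)

|A +̂ A| = 10


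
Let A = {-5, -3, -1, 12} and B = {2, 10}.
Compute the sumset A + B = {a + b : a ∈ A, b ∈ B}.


A + B = {a + b : a ∈ A, b ∈ B}.
Enumerate all |A|·|B| = 4·2 = 8 pairs (a, b) and collect distinct sums.
a = -5: -5+2=-3, -5+10=5
a = -3: -3+2=-1, -3+10=7
a = -1: -1+2=1, -1+10=9
a = 12: 12+2=14, 12+10=22
Collecting distinct sums: A + B = {-3, -1, 1, 5, 7, 9, 14, 22}
|A + B| = 8

A + B = {-3, -1, 1, 5, 7, 9, 14, 22}


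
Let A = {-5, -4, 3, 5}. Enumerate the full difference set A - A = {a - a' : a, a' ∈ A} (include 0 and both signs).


A - A = {a - a' : a, a' ∈ A}.
Compute a - a' for each ordered pair (a, a'):
a = -5: -5--5=0, -5--4=-1, -5-3=-8, -5-5=-10
a = -4: -4--5=1, -4--4=0, -4-3=-7, -4-5=-9
a = 3: 3--5=8, 3--4=7, 3-3=0, 3-5=-2
a = 5: 5--5=10, 5--4=9, 5-3=2, 5-5=0
Collecting distinct values (and noting 0 appears from a-a):
A - A = {-10, -9, -8, -7, -2, -1, 0, 1, 2, 7, 8, 9, 10}
|A - A| = 13

A - A = {-10, -9, -8, -7, -2, -1, 0, 1, 2, 7, 8, 9, 10}


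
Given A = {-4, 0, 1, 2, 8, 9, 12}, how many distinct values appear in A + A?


A + A = {a + a' : a, a' ∈ A}; |A| = 7.
General bounds: 2|A| - 1 ≤ |A + A| ≤ |A|(|A|+1)/2, i.e. 13 ≤ |A + A| ≤ 28.
Lower bound 2|A|-1 is attained iff A is an arithmetic progression.
Enumerate sums a + a' for a ≤ a' (symmetric, so this suffices):
a = -4: -4+-4=-8, -4+0=-4, -4+1=-3, -4+2=-2, -4+8=4, -4+9=5, -4+12=8
a = 0: 0+0=0, 0+1=1, 0+2=2, 0+8=8, 0+9=9, 0+12=12
a = 1: 1+1=2, 1+2=3, 1+8=9, 1+9=10, 1+12=13
a = 2: 2+2=4, 2+8=10, 2+9=11, 2+12=14
a = 8: 8+8=16, 8+9=17, 8+12=20
a = 9: 9+9=18, 9+12=21
a = 12: 12+12=24
Distinct sums: {-8, -4, -3, -2, 0, 1, 2, 3, 4, 5, 8, 9, 10, 11, 12, 13, 14, 16, 17, 18, 20, 21, 24}
|A + A| = 23

|A + A| = 23


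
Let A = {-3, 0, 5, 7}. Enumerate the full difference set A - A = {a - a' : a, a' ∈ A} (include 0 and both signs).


A - A = {a - a' : a, a' ∈ A}.
Compute a - a' for each ordered pair (a, a'):
a = -3: -3--3=0, -3-0=-3, -3-5=-8, -3-7=-10
a = 0: 0--3=3, 0-0=0, 0-5=-5, 0-7=-7
a = 5: 5--3=8, 5-0=5, 5-5=0, 5-7=-2
a = 7: 7--3=10, 7-0=7, 7-5=2, 7-7=0
Collecting distinct values (and noting 0 appears from a-a):
A - A = {-10, -8, -7, -5, -3, -2, 0, 2, 3, 5, 7, 8, 10}
|A - A| = 13

A - A = {-10, -8, -7, -5, -3, -2, 0, 2, 3, 5, 7, 8, 10}


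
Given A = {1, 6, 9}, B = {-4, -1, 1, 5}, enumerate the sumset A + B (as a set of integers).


A + B = {a + b : a ∈ A, b ∈ B}.
Enumerate all |A|·|B| = 3·4 = 12 pairs (a, b) and collect distinct sums.
a = 1: 1+-4=-3, 1+-1=0, 1+1=2, 1+5=6
a = 6: 6+-4=2, 6+-1=5, 6+1=7, 6+5=11
a = 9: 9+-4=5, 9+-1=8, 9+1=10, 9+5=14
Collecting distinct sums: A + B = {-3, 0, 2, 5, 6, 7, 8, 10, 11, 14}
|A + B| = 10

A + B = {-3, 0, 2, 5, 6, 7, 8, 10, 11, 14}


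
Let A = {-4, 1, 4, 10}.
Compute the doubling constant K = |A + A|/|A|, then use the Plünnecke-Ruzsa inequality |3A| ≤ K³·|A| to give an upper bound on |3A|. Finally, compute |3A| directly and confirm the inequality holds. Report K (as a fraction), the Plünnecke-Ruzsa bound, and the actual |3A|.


|A| = 4.
Step 1: Compute A + A by enumerating all 16 pairs.
A + A = {-8, -3, 0, 2, 5, 6, 8, 11, 14, 20}, so |A + A| = 10.
Step 2: Doubling constant K = |A + A|/|A| = 10/4 = 10/4 ≈ 2.5000.
Step 3: Plünnecke-Ruzsa gives |3A| ≤ K³·|A| = (2.5000)³ · 4 ≈ 62.5000.
Step 4: Compute 3A = A + A + A directly by enumerating all triples (a,b,c) ∈ A³; |3A| = 19.
Step 5: Check 19 ≤ 62.5000? Yes ✓.

K = 10/4, Plünnecke-Ruzsa bound K³|A| ≈ 62.5000, |3A| = 19, inequality holds.


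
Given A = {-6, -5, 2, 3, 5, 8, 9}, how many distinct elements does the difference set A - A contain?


A - A = {a - a' : a, a' ∈ A}; |A| = 7.
Bounds: 2|A|-1 ≤ |A - A| ≤ |A|² - |A| + 1, i.e. 13 ≤ |A - A| ≤ 43.
Note: 0 ∈ A - A always (from a - a). The set is symmetric: if d ∈ A - A then -d ∈ A - A.
Enumerate nonzero differences d = a - a' with a > a' (then include -d):
Positive differences: {1, 2, 3, 4, 5, 6, 7, 8, 9, 10, 11, 13, 14, 15}
Full difference set: {0} ∪ (positive diffs) ∪ (negative diffs).
|A - A| = 1 + 2·14 = 29 (matches direct enumeration: 29).

|A - A| = 29


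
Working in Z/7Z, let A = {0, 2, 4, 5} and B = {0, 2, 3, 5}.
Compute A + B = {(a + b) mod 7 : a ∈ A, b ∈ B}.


Work in Z/7Z: reduce every sum a + b modulo 7.
Enumerate all 16 pairs:
a = 0: 0+0=0, 0+2=2, 0+3=3, 0+5=5
a = 2: 2+0=2, 2+2=4, 2+3=5, 2+5=0
a = 4: 4+0=4, 4+2=6, 4+3=0, 4+5=2
a = 5: 5+0=5, 5+2=0, 5+3=1, 5+5=3
Distinct residues collected: {0, 1, 2, 3, 4, 5, 6}
|A + B| = 7 (out of 7 total residues).

A + B = {0, 1, 2, 3, 4, 5, 6}


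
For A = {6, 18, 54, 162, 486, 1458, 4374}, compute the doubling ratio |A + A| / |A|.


|A| = 7.
Compute A + A by enumerating all 49 pairs.
A + A = {12, 24, 36, 60, 72, 108, 168, 180, 216, 324, 492, 504, 540, 648, 972, 1464, 1476, 1512, 1620, 1944, 2916, 4380, 4392, 4428, 4536, 4860, 5832, 8748}, so |A + A| = 28.
K = |A + A| / |A| = 28/7 = 4/1 ≈ 4.0000.
Reference: AP of size 7 gives K = 13/7 ≈ 1.8571; a fully generic set of size 7 gives K ≈ 4.0000.

|A| = 7, |A + A| = 28, K = 28/7 = 4/1.


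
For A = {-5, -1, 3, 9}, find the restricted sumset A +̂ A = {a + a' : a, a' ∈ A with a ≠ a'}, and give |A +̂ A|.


Restricted sumset: A +̂ A = {a + a' : a ∈ A, a' ∈ A, a ≠ a'}.
Equivalently, take A + A and drop any sum 2a that is achievable ONLY as a + a for a ∈ A (i.e. sums representable only with equal summands).
Enumerate pairs (a, a') with a < a' (symmetric, so each unordered pair gives one sum; this covers all a ≠ a'):
  -5 + -1 = -6
  -5 + 3 = -2
  -5 + 9 = 4
  -1 + 3 = 2
  -1 + 9 = 8
  3 + 9 = 12
Collected distinct sums: {-6, -2, 2, 4, 8, 12}
|A +̂ A| = 6
(Reference bound: |A +̂ A| ≥ 2|A| - 3 for |A| ≥ 2, with |A| = 4 giving ≥ 5.)

|A +̂ A| = 6


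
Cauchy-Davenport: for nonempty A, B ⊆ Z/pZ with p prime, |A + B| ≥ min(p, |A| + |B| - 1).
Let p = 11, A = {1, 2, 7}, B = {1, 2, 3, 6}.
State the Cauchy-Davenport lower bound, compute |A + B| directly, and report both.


Cauchy-Davenport: |A + B| ≥ min(p, |A| + |B| - 1) for A, B nonempty in Z/pZ.
|A| = 3, |B| = 4, p = 11.
CD lower bound = min(11, 3 + 4 - 1) = min(11, 6) = 6.
Compute A + B mod 11 directly:
a = 1: 1+1=2, 1+2=3, 1+3=4, 1+6=7
a = 2: 2+1=3, 2+2=4, 2+3=5, 2+6=8
a = 7: 7+1=8, 7+2=9, 7+3=10, 7+6=2
A + B = {2, 3, 4, 5, 7, 8, 9, 10}, so |A + B| = 8.
Verify: 8 ≥ 6? Yes ✓.

CD lower bound = 6, actual |A + B| = 8.


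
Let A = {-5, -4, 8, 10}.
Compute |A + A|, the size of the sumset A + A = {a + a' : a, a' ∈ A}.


A + A = {a + a' : a, a' ∈ A}; |A| = 4.
General bounds: 2|A| - 1 ≤ |A + A| ≤ |A|(|A|+1)/2, i.e. 7 ≤ |A + A| ≤ 10.
Lower bound 2|A|-1 is attained iff A is an arithmetic progression.
Enumerate sums a + a' for a ≤ a' (symmetric, so this suffices):
a = -5: -5+-5=-10, -5+-4=-9, -5+8=3, -5+10=5
a = -4: -4+-4=-8, -4+8=4, -4+10=6
a = 8: 8+8=16, 8+10=18
a = 10: 10+10=20
Distinct sums: {-10, -9, -8, 3, 4, 5, 6, 16, 18, 20}
|A + A| = 10

|A + A| = 10


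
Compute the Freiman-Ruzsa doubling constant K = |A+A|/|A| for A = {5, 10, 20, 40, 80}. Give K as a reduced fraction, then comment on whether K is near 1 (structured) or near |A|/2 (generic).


|A| = 5.
Compute A + A by enumerating all 25 pairs.
A + A = {10, 15, 20, 25, 30, 40, 45, 50, 60, 80, 85, 90, 100, 120, 160}, so |A + A| = 15.
K = |A + A| / |A| = 15/5 = 3/1 ≈ 3.0000.
Reference: AP of size 5 gives K = 9/5 ≈ 1.8000; a fully generic set of size 5 gives K ≈ 3.0000.

|A| = 5, |A + A| = 15, K = 15/5 = 3/1.


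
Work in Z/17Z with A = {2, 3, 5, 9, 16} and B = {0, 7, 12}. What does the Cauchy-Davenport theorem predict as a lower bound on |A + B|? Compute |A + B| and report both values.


Cauchy-Davenport: |A + B| ≥ min(p, |A| + |B| - 1) for A, B nonempty in Z/pZ.
|A| = 5, |B| = 3, p = 17.
CD lower bound = min(17, 5 + 3 - 1) = min(17, 7) = 7.
Compute A + B mod 17 directly:
a = 2: 2+0=2, 2+7=9, 2+12=14
a = 3: 3+0=3, 3+7=10, 3+12=15
a = 5: 5+0=5, 5+7=12, 5+12=0
a = 9: 9+0=9, 9+7=16, 9+12=4
a = 16: 16+0=16, 16+7=6, 16+12=11
A + B = {0, 2, 3, 4, 5, 6, 9, 10, 11, 12, 14, 15, 16}, so |A + B| = 13.
Verify: 13 ≥ 7? Yes ✓.

CD lower bound = 7, actual |A + B| = 13.


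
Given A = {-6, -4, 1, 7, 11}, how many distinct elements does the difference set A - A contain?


A - A = {a - a' : a, a' ∈ A}; |A| = 5.
Bounds: 2|A|-1 ≤ |A - A| ≤ |A|² - |A| + 1, i.e. 9 ≤ |A - A| ≤ 21.
Note: 0 ∈ A - A always (from a - a). The set is symmetric: if d ∈ A - A then -d ∈ A - A.
Enumerate nonzero differences d = a - a' with a > a' (then include -d):
Positive differences: {2, 4, 5, 6, 7, 10, 11, 13, 15, 17}
Full difference set: {0} ∪ (positive diffs) ∪ (negative diffs).
|A - A| = 1 + 2·10 = 21 (matches direct enumeration: 21).

|A - A| = 21


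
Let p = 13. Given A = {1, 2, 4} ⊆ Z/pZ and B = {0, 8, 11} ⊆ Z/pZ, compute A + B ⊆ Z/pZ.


Work in Z/13Z: reduce every sum a + b modulo 13.
Enumerate all 9 pairs:
a = 1: 1+0=1, 1+8=9, 1+11=12
a = 2: 2+0=2, 2+8=10, 2+11=0
a = 4: 4+0=4, 4+8=12, 4+11=2
Distinct residues collected: {0, 1, 2, 4, 9, 10, 12}
|A + B| = 7 (out of 13 total residues).

A + B = {0, 1, 2, 4, 9, 10, 12}


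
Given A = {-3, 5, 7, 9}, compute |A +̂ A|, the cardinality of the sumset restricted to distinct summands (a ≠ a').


Restricted sumset: A +̂ A = {a + a' : a ∈ A, a' ∈ A, a ≠ a'}.
Equivalently, take A + A and drop any sum 2a that is achievable ONLY as a + a for a ∈ A (i.e. sums representable only with equal summands).
Enumerate pairs (a, a') with a < a' (symmetric, so each unordered pair gives one sum; this covers all a ≠ a'):
  -3 + 5 = 2
  -3 + 7 = 4
  -3 + 9 = 6
  5 + 7 = 12
  5 + 9 = 14
  7 + 9 = 16
Collected distinct sums: {2, 4, 6, 12, 14, 16}
|A +̂ A| = 6
(Reference bound: |A +̂ A| ≥ 2|A| - 3 for |A| ≥ 2, with |A| = 4 giving ≥ 5.)

|A +̂ A| = 6


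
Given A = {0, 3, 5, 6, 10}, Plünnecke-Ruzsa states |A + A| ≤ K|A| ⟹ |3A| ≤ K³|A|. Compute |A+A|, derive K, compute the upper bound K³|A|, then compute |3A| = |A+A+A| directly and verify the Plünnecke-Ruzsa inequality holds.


|A| = 5.
Step 1: Compute A + A by enumerating all 25 pairs.
A + A = {0, 3, 5, 6, 8, 9, 10, 11, 12, 13, 15, 16, 20}, so |A + A| = 13.
Step 2: Doubling constant K = |A + A|/|A| = 13/5 = 13/5 ≈ 2.6000.
Step 3: Plünnecke-Ruzsa gives |3A| ≤ K³·|A| = (2.6000)³ · 5 ≈ 87.8800.
Step 4: Compute 3A = A + A + A directly by enumerating all triples (a,b,c) ∈ A³; |3A| = 23.
Step 5: Check 23 ≤ 87.8800? Yes ✓.

K = 13/5, Plünnecke-Ruzsa bound K³|A| ≈ 87.8800, |3A| = 23, inequality holds.


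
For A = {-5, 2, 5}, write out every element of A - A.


A - A = {a - a' : a, a' ∈ A}.
Compute a - a' for each ordered pair (a, a'):
a = -5: -5--5=0, -5-2=-7, -5-5=-10
a = 2: 2--5=7, 2-2=0, 2-5=-3
a = 5: 5--5=10, 5-2=3, 5-5=0
Collecting distinct values (and noting 0 appears from a-a):
A - A = {-10, -7, -3, 0, 3, 7, 10}
|A - A| = 7

A - A = {-10, -7, -3, 0, 3, 7, 10}


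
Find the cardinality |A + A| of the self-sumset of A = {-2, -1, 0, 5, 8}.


A + A = {a + a' : a, a' ∈ A}; |A| = 5.
General bounds: 2|A| - 1 ≤ |A + A| ≤ |A|(|A|+1)/2, i.e. 9 ≤ |A + A| ≤ 15.
Lower bound 2|A|-1 is attained iff A is an arithmetic progression.
Enumerate sums a + a' for a ≤ a' (symmetric, so this suffices):
a = -2: -2+-2=-4, -2+-1=-3, -2+0=-2, -2+5=3, -2+8=6
a = -1: -1+-1=-2, -1+0=-1, -1+5=4, -1+8=7
a = 0: 0+0=0, 0+5=5, 0+8=8
a = 5: 5+5=10, 5+8=13
a = 8: 8+8=16
Distinct sums: {-4, -3, -2, -1, 0, 3, 4, 5, 6, 7, 8, 10, 13, 16}
|A + A| = 14

|A + A| = 14


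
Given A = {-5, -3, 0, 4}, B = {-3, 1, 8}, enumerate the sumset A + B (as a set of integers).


A + B = {a + b : a ∈ A, b ∈ B}.
Enumerate all |A|·|B| = 4·3 = 12 pairs (a, b) and collect distinct sums.
a = -5: -5+-3=-8, -5+1=-4, -5+8=3
a = -3: -3+-3=-6, -3+1=-2, -3+8=5
a = 0: 0+-3=-3, 0+1=1, 0+8=8
a = 4: 4+-3=1, 4+1=5, 4+8=12
Collecting distinct sums: A + B = {-8, -6, -4, -3, -2, 1, 3, 5, 8, 12}
|A + B| = 10

A + B = {-8, -6, -4, -3, -2, 1, 3, 5, 8, 12}


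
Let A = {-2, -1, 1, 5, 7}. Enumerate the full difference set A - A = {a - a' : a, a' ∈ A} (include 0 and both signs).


A - A = {a - a' : a, a' ∈ A}.
Compute a - a' for each ordered pair (a, a'):
a = -2: -2--2=0, -2--1=-1, -2-1=-3, -2-5=-7, -2-7=-9
a = -1: -1--2=1, -1--1=0, -1-1=-2, -1-5=-6, -1-7=-8
a = 1: 1--2=3, 1--1=2, 1-1=0, 1-5=-4, 1-7=-6
a = 5: 5--2=7, 5--1=6, 5-1=4, 5-5=0, 5-7=-2
a = 7: 7--2=9, 7--1=8, 7-1=6, 7-5=2, 7-7=0
Collecting distinct values (and noting 0 appears from a-a):
A - A = {-9, -8, -7, -6, -4, -3, -2, -1, 0, 1, 2, 3, 4, 6, 7, 8, 9}
|A - A| = 17

A - A = {-9, -8, -7, -6, -4, -3, -2, -1, 0, 1, 2, 3, 4, 6, 7, 8, 9}


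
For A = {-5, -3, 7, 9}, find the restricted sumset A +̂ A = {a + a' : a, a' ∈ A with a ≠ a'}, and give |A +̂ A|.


Restricted sumset: A +̂ A = {a + a' : a ∈ A, a' ∈ A, a ≠ a'}.
Equivalently, take A + A and drop any sum 2a that is achievable ONLY as a + a for a ∈ A (i.e. sums representable only with equal summands).
Enumerate pairs (a, a') with a < a' (symmetric, so each unordered pair gives one sum; this covers all a ≠ a'):
  -5 + -3 = -8
  -5 + 7 = 2
  -5 + 9 = 4
  -3 + 7 = 4
  -3 + 9 = 6
  7 + 9 = 16
Collected distinct sums: {-8, 2, 4, 6, 16}
|A +̂ A| = 5
(Reference bound: |A +̂ A| ≥ 2|A| - 3 for |A| ≥ 2, with |A| = 4 giving ≥ 5.)

|A +̂ A| = 5


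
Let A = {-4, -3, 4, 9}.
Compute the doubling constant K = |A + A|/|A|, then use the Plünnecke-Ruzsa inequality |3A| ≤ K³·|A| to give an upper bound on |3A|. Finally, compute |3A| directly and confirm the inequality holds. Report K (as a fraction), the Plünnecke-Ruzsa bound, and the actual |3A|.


|A| = 4.
Step 1: Compute A + A by enumerating all 16 pairs.
A + A = {-8, -7, -6, 0, 1, 5, 6, 8, 13, 18}, so |A + A| = 10.
Step 2: Doubling constant K = |A + A|/|A| = 10/4 = 10/4 ≈ 2.5000.
Step 3: Plünnecke-Ruzsa gives |3A| ≤ K³·|A| = (2.5000)³ · 4 ≈ 62.5000.
Step 4: Compute 3A = A + A + A directly by enumerating all triples (a,b,c) ∈ A³; |3A| = 20.
Step 5: Check 20 ≤ 62.5000? Yes ✓.

K = 10/4, Plünnecke-Ruzsa bound K³|A| ≈ 62.5000, |3A| = 20, inequality holds.


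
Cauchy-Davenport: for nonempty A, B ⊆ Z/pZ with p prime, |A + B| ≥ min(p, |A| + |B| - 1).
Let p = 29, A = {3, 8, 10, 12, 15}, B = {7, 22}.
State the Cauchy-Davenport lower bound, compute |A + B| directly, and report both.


Cauchy-Davenport: |A + B| ≥ min(p, |A| + |B| - 1) for A, B nonempty in Z/pZ.
|A| = 5, |B| = 2, p = 29.
CD lower bound = min(29, 5 + 2 - 1) = min(29, 6) = 6.
Compute A + B mod 29 directly:
a = 3: 3+7=10, 3+22=25
a = 8: 8+7=15, 8+22=1
a = 10: 10+7=17, 10+22=3
a = 12: 12+7=19, 12+22=5
a = 15: 15+7=22, 15+22=8
A + B = {1, 3, 5, 8, 10, 15, 17, 19, 22, 25}, so |A + B| = 10.
Verify: 10 ≥ 6? Yes ✓.

CD lower bound = 6, actual |A + B| = 10.


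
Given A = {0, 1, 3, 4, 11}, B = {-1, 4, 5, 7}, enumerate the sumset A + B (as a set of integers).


A + B = {a + b : a ∈ A, b ∈ B}.
Enumerate all |A|·|B| = 5·4 = 20 pairs (a, b) and collect distinct sums.
a = 0: 0+-1=-1, 0+4=4, 0+5=5, 0+7=7
a = 1: 1+-1=0, 1+4=5, 1+5=6, 1+7=8
a = 3: 3+-1=2, 3+4=7, 3+5=8, 3+7=10
a = 4: 4+-1=3, 4+4=8, 4+5=9, 4+7=11
a = 11: 11+-1=10, 11+4=15, 11+5=16, 11+7=18
Collecting distinct sums: A + B = {-1, 0, 2, 3, 4, 5, 6, 7, 8, 9, 10, 11, 15, 16, 18}
|A + B| = 15

A + B = {-1, 0, 2, 3, 4, 5, 6, 7, 8, 9, 10, 11, 15, 16, 18}


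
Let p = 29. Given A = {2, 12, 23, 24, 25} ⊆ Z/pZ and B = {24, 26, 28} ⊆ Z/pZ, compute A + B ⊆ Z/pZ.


Work in Z/29Z: reduce every sum a + b modulo 29.
Enumerate all 15 pairs:
a = 2: 2+24=26, 2+26=28, 2+28=1
a = 12: 12+24=7, 12+26=9, 12+28=11
a = 23: 23+24=18, 23+26=20, 23+28=22
a = 24: 24+24=19, 24+26=21, 24+28=23
a = 25: 25+24=20, 25+26=22, 25+28=24
Distinct residues collected: {1, 7, 9, 11, 18, 19, 20, 21, 22, 23, 24, 26, 28}
|A + B| = 13 (out of 29 total residues).

A + B = {1, 7, 9, 11, 18, 19, 20, 21, 22, 23, 24, 26, 28}


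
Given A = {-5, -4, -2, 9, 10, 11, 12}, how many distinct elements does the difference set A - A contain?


A - A = {a - a' : a, a' ∈ A}; |A| = 7.
Bounds: 2|A|-1 ≤ |A - A| ≤ |A|² - |A| + 1, i.e. 13 ≤ |A - A| ≤ 43.
Note: 0 ∈ A - A always (from a - a). The set is symmetric: if d ∈ A - A then -d ∈ A - A.
Enumerate nonzero differences d = a - a' with a > a' (then include -d):
Positive differences: {1, 2, 3, 11, 12, 13, 14, 15, 16, 17}
Full difference set: {0} ∪ (positive diffs) ∪ (negative diffs).
|A - A| = 1 + 2·10 = 21 (matches direct enumeration: 21).

|A - A| = 21


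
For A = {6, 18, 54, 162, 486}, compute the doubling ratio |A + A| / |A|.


|A| = 5.
Compute A + A by enumerating all 25 pairs.
A + A = {12, 24, 36, 60, 72, 108, 168, 180, 216, 324, 492, 504, 540, 648, 972}, so |A + A| = 15.
K = |A + A| / |A| = 15/5 = 3/1 ≈ 3.0000.
Reference: AP of size 5 gives K = 9/5 ≈ 1.8000; a fully generic set of size 5 gives K ≈ 3.0000.

|A| = 5, |A + A| = 15, K = 15/5 = 3/1.


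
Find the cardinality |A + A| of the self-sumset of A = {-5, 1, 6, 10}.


A + A = {a + a' : a, a' ∈ A}; |A| = 4.
General bounds: 2|A| - 1 ≤ |A + A| ≤ |A|(|A|+1)/2, i.e. 7 ≤ |A + A| ≤ 10.
Lower bound 2|A|-1 is attained iff A is an arithmetic progression.
Enumerate sums a + a' for a ≤ a' (symmetric, so this suffices):
a = -5: -5+-5=-10, -5+1=-4, -5+6=1, -5+10=5
a = 1: 1+1=2, 1+6=7, 1+10=11
a = 6: 6+6=12, 6+10=16
a = 10: 10+10=20
Distinct sums: {-10, -4, 1, 2, 5, 7, 11, 12, 16, 20}
|A + A| = 10

|A + A| = 10


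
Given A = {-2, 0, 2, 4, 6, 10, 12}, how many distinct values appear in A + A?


A + A = {a + a' : a, a' ∈ A}; |A| = 7.
General bounds: 2|A| - 1 ≤ |A + A| ≤ |A|(|A|+1)/2, i.e. 13 ≤ |A + A| ≤ 28.
Lower bound 2|A|-1 is attained iff A is an arithmetic progression.
Enumerate sums a + a' for a ≤ a' (symmetric, so this suffices):
a = -2: -2+-2=-4, -2+0=-2, -2+2=0, -2+4=2, -2+6=4, -2+10=8, -2+12=10
a = 0: 0+0=0, 0+2=2, 0+4=4, 0+6=6, 0+10=10, 0+12=12
a = 2: 2+2=4, 2+4=6, 2+6=8, 2+10=12, 2+12=14
a = 4: 4+4=8, 4+6=10, 4+10=14, 4+12=16
a = 6: 6+6=12, 6+10=16, 6+12=18
a = 10: 10+10=20, 10+12=22
a = 12: 12+12=24
Distinct sums: {-4, -2, 0, 2, 4, 6, 8, 10, 12, 14, 16, 18, 20, 22, 24}
|A + A| = 15

|A + A| = 15


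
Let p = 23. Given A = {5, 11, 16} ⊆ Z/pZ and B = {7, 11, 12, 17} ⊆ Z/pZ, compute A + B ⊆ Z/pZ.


Work in Z/23Z: reduce every sum a + b modulo 23.
Enumerate all 12 pairs:
a = 5: 5+7=12, 5+11=16, 5+12=17, 5+17=22
a = 11: 11+7=18, 11+11=22, 11+12=0, 11+17=5
a = 16: 16+7=0, 16+11=4, 16+12=5, 16+17=10
Distinct residues collected: {0, 4, 5, 10, 12, 16, 17, 18, 22}
|A + B| = 9 (out of 23 total residues).

A + B = {0, 4, 5, 10, 12, 16, 17, 18, 22}


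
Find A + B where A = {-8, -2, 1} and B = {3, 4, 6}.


A + B = {a + b : a ∈ A, b ∈ B}.
Enumerate all |A|·|B| = 3·3 = 9 pairs (a, b) and collect distinct sums.
a = -8: -8+3=-5, -8+4=-4, -8+6=-2
a = -2: -2+3=1, -2+4=2, -2+6=4
a = 1: 1+3=4, 1+4=5, 1+6=7
Collecting distinct sums: A + B = {-5, -4, -2, 1, 2, 4, 5, 7}
|A + B| = 8

A + B = {-5, -4, -2, 1, 2, 4, 5, 7}


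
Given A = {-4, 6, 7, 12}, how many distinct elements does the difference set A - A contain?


A - A = {a - a' : a, a' ∈ A}; |A| = 4.
Bounds: 2|A|-1 ≤ |A - A| ≤ |A|² - |A| + 1, i.e. 7 ≤ |A - A| ≤ 13.
Note: 0 ∈ A - A always (from a - a). The set is symmetric: if d ∈ A - A then -d ∈ A - A.
Enumerate nonzero differences d = a - a' with a > a' (then include -d):
Positive differences: {1, 5, 6, 10, 11, 16}
Full difference set: {0} ∪ (positive diffs) ∪ (negative diffs).
|A - A| = 1 + 2·6 = 13 (matches direct enumeration: 13).

|A - A| = 13


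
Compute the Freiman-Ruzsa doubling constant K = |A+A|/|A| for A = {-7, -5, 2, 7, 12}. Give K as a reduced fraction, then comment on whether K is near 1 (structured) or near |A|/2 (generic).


|A| = 5.
Compute A + A by enumerating all 25 pairs.
A + A = {-14, -12, -10, -5, -3, 0, 2, 4, 5, 7, 9, 14, 19, 24}, so |A + A| = 14.
K = |A + A| / |A| = 14/5 (already in lowest terms) ≈ 2.8000.
Reference: AP of size 5 gives K = 9/5 ≈ 1.8000; a fully generic set of size 5 gives K ≈ 3.0000.

|A| = 5, |A + A| = 14, K = 14/5.


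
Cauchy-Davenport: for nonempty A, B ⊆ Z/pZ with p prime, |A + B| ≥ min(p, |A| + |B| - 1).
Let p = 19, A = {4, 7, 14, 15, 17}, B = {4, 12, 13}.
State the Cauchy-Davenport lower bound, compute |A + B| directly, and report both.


Cauchy-Davenport: |A + B| ≥ min(p, |A| + |B| - 1) for A, B nonempty in Z/pZ.
|A| = 5, |B| = 3, p = 19.
CD lower bound = min(19, 5 + 3 - 1) = min(19, 7) = 7.
Compute A + B mod 19 directly:
a = 4: 4+4=8, 4+12=16, 4+13=17
a = 7: 7+4=11, 7+12=0, 7+13=1
a = 14: 14+4=18, 14+12=7, 14+13=8
a = 15: 15+4=0, 15+12=8, 15+13=9
a = 17: 17+4=2, 17+12=10, 17+13=11
A + B = {0, 1, 2, 7, 8, 9, 10, 11, 16, 17, 18}, so |A + B| = 11.
Verify: 11 ≥ 7? Yes ✓.

CD lower bound = 7, actual |A + B| = 11.


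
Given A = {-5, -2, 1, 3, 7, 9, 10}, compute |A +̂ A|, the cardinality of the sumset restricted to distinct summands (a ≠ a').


Restricted sumset: A +̂ A = {a + a' : a ∈ A, a' ∈ A, a ≠ a'}.
Equivalently, take A + A and drop any sum 2a that is achievable ONLY as a + a for a ∈ A (i.e. sums representable only with equal summands).
Enumerate pairs (a, a') with a < a' (symmetric, so each unordered pair gives one sum; this covers all a ≠ a'):
  -5 + -2 = -7
  -5 + 1 = -4
  -5 + 3 = -2
  -5 + 7 = 2
  -5 + 9 = 4
  -5 + 10 = 5
  -2 + 1 = -1
  -2 + 3 = 1
  -2 + 7 = 5
  -2 + 9 = 7
  -2 + 10 = 8
  1 + 3 = 4
  1 + 7 = 8
  1 + 9 = 10
  1 + 10 = 11
  3 + 7 = 10
  3 + 9 = 12
  3 + 10 = 13
  7 + 9 = 16
  7 + 10 = 17
  9 + 10 = 19
Collected distinct sums: {-7, -4, -2, -1, 1, 2, 4, 5, 7, 8, 10, 11, 12, 13, 16, 17, 19}
|A +̂ A| = 17
(Reference bound: |A +̂ A| ≥ 2|A| - 3 for |A| ≥ 2, with |A| = 7 giving ≥ 11.)

|A +̂ A| = 17


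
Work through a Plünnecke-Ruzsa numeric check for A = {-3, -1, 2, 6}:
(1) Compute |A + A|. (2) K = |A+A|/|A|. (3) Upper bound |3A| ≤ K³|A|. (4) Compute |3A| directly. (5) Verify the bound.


|A| = 4.
Step 1: Compute A + A by enumerating all 16 pairs.
A + A = {-6, -4, -2, -1, 1, 3, 4, 5, 8, 12}, so |A + A| = 10.
Step 2: Doubling constant K = |A + A|/|A| = 10/4 = 10/4 ≈ 2.5000.
Step 3: Plünnecke-Ruzsa gives |3A| ≤ K³·|A| = (2.5000)³ · 4 ≈ 62.5000.
Step 4: Compute 3A = A + A + A directly by enumerating all triples (a,b,c) ∈ A³; |3A| = 19.
Step 5: Check 19 ≤ 62.5000? Yes ✓.

K = 10/4, Plünnecke-Ruzsa bound K³|A| ≈ 62.5000, |3A| = 19, inequality holds.


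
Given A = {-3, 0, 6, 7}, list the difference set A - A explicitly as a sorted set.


A - A = {a - a' : a, a' ∈ A}.
Compute a - a' for each ordered pair (a, a'):
a = -3: -3--3=0, -3-0=-3, -3-6=-9, -3-7=-10
a = 0: 0--3=3, 0-0=0, 0-6=-6, 0-7=-7
a = 6: 6--3=9, 6-0=6, 6-6=0, 6-7=-1
a = 7: 7--3=10, 7-0=7, 7-6=1, 7-7=0
Collecting distinct values (and noting 0 appears from a-a):
A - A = {-10, -9, -7, -6, -3, -1, 0, 1, 3, 6, 7, 9, 10}
|A - A| = 13

A - A = {-10, -9, -7, -6, -3, -1, 0, 1, 3, 6, 7, 9, 10}


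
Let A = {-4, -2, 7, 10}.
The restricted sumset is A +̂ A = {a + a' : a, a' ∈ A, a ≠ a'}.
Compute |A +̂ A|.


Restricted sumset: A +̂ A = {a + a' : a ∈ A, a' ∈ A, a ≠ a'}.
Equivalently, take A + A and drop any sum 2a that is achievable ONLY as a + a for a ∈ A (i.e. sums representable only with equal summands).
Enumerate pairs (a, a') with a < a' (symmetric, so each unordered pair gives one sum; this covers all a ≠ a'):
  -4 + -2 = -6
  -4 + 7 = 3
  -4 + 10 = 6
  -2 + 7 = 5
  -2 + 10 = 8
  7 + 10 = 17
Collected distinct sums: {-6, 3, 5, 6, 8, 17}
|A +̂ A| = 6
(Reference bound: |A +̂ A| ≥ 2|A| - 3 for |A| ≥ 2, with |A| = 4 giving ≥ 5.)

|A +̂ A| = 6


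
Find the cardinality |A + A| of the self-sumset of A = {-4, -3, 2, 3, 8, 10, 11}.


A + A = {a + a' : a, a' ∈ A}; |A| = 7.
General bounds: 2|A| - 1 ≤ |A + A| ≤ |A|(|A|+1)/2, i.e. 13 ≤ |A + A| ≤ 28.
Lower bound 2|A|-1 is attained iff A is an arithmetic progression.
Enumerate sums a + a' for a ≤ a' (symmetric, so this suffices):
a = -4: -4+-4=-8, -4+-3=-7, -4+2=-2, -4+3=-1, -4+8=4, -4+10=6, -4+11=7
a = -3: -3+-3=-6, -3+2=-1, -3+3=0, -3+8=5, -3+10=7, -3+11=8
a = 2: 2+2=4, 2+3=5, 2+8=10, 2+10=12, 2+11=13
a = 3: 3+3=6, 3+8=11, 3+10=13, 3+11=14
a = 8: 8+8=16, 8+10=18, 8+11=19
a = 10: 10+10=20, 10+11=21
a = 11: 11+11=22
Distinct sums: {-8, -7, -6, -2, -1, 0, 4, 5, 6, 7, 8, 10, 11, 12, 13, 14, 16, 18, 19, 20, 21, 22}
|A + A| = 22

|A + A| = 22


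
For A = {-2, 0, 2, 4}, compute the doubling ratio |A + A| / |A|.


|A| = 4.
Compute A + A by enumerating all 16 pairs.
A + A = {-4, -2, 0, 2, 4, 6, 8}, so |A + A| = 7.
K = |A + A| / |A| = 7/4 (already in lowest terms) ≈ 1.7500.
Reference: AP of size 4 gives K = 7/4 ≈ 1.7500; a fully generic set of size 4 gives K ≈ 2.5000.

|A| = 4, |A + A| = 7, K = 7/4.


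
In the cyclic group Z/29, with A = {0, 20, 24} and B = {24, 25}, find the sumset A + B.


Work in Z/29Z: reduce every sum a + b modulo 29.
Enumerate all 6 pairs:
a = 0: 0+24=24, 0+25=25
a = 20: 20+24=15, 20+25=16
a = 24: 24+24=19, 24+25=20
Distinct residues collected: {15, 16, 19, 20, 24, 25}
|A + B| = 6 (out of 29 total residues).

A + B = {15, 16, 19, 20, 24, 25}


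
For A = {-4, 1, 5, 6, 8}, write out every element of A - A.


A - A = {a - a' : a, a' ∈ A}.
Compute a - a' for each ordered pair (a, a'):
a = -4: -4--4=0, -4-1=-5, -4-5=-9, -4-6=-10, -4-8=-12
a = 1: 1--4=5, 1-1=0, 1-5=-4, 1-6=-5, 1-8=-7
a = 5: 5--4=9, 5-1=4, 5-5=0, 5-6=-1, 5-8=-3
a = 6: 6--4=10, 6-1=5, 6-5=1, 6-6=0, 6-8=-2
a = 8: 8--4=12, 8-1=7, 8-5=3, 8-6=2, 8-8=0
Collecting distinct values (and noting 0 appears from a-a):
A - A = {-12, -10, -9, -7, -5, -4, -3, -2, -1, 0, 1, 2, 3, 4, 5, 7, 9, 10, 12}
|A - A| = 19

A - A = {-12, -10, -9, -7, -5, -4, -3, -2, -1, 0, 1, 2, 3, 4, 5, 7, 9, 10, 12}


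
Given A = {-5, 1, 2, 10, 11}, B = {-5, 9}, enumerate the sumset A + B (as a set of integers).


A + B = {a + b : a ∈ A, b ∈ B}.
Enumerate all |A|·|B| = 5·2 = 10 pairs (a, b) and collect distinct sums.
a = -5: -5+-5=-10, -5+9=4
a = 1: 1+-5=-4, 1+9=10
a = 2: 2+-5=-3, 2+9=11
a = 10: 10+-5=5, 10+9=19
a = 11: 11+-5=6, 11+9=20
Collecting distinct sums: A + B = {-10, -4, -3, 4, 5, 6, 10, 11, 19, 20}
|A + B| = 10

A + B = {-10, -4, -3, 4, 5, 6, 10, 11, 19, 20}


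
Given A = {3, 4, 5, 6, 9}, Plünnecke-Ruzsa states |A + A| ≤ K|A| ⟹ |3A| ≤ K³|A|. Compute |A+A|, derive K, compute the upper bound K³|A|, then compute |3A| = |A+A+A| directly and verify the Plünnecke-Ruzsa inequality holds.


|A| = 5.
Step 1: Compute A + A by enumerating all 25 pairs.
A + A = {6, 7, 8, 9, 10, 11, 12, 13, 14, 15, 18}, so |A + A| = 11.
Step 2: Doubling constant K = |A + A|/|A| = 11/5 = 11/5 ≈ 2.2000.
Step 3: Plünnecke-Ruzsa gives |3A| ≤ K³·|A| = (2.2000)³ · 5 ≈ 53.2400.
Step 4: Compute 3A = A + A + A directly by enumerating all triples (a,b,c) ∈ A³; |3A| = 17.
Step 5: Check 17 ≤ 53.2400? Yes ✓.

K = 11/5, Plünnecke-Ruzsa bound K³|A| ≈ 53.2400, |3A| = 17, inequality holds.


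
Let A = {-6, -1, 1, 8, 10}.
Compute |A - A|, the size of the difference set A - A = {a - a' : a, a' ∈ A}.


A - A = {a - a' : a, a' ∈ A}; |A| = 5.
Bounds: 2|A|-1 ≤ |A - A| ≤ |A|² - |A| + 1, i.e. 9 ≤ |A - A| ≤ 21.
Note: 0 ∈ A - A always (from a - a). The set is symmetric: if d ∈ A - A then -d ∈ A - A.
Enumerate nonzero differences d = a - a' with a > a' (then include -d):
Positive differences: {2, 5, 7, 9, 11, 14, 16}
Full difference set: {0} ∪ (positive diffs) ∪ (negative diffs).
|A - A| = 1 + 2·7 = 15 (matches direct enumeration: 15).

|A - A| = 15


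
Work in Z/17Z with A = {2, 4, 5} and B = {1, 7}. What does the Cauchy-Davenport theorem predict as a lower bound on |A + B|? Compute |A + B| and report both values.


Cauchy-Davenport: |A + B| ≥ min(p, |A| + |B| - 1) for A, B nonempty in Z/pZ.
|A| = 3, |B| = 2, p = 17.
CD lower bound = min(17, 3 + 2 - 1) = min(17, 4) = 4.
Compute A + B mod 17 directly:
a = 2: 2+1=3, 2+7=9
a = 4: 4+1=5, 4+7=11
a = 5: 5+1=6, 5+7=12
A + B = {3, 5, 6, 9, 11, 12}, so |A + B| = 6.
Verify: 6 ≥ 4? Yes ✓.

CD lower bound = 4, actual |A + B| = 6.


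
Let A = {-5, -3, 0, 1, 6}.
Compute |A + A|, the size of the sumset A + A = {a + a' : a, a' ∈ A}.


A + A = {a + a' : a, a' ∈ A}; |A| = 5.
General bounds: 2|A| - 1 ≤ |A + A| ≤ |A|(|A|+1)/2, i.e. 9 ≤ |A + A| ≤ 15.
Lower bound 2|A|-1 is attained iff A is an arithmetic progression.
Enumerate sums a + a' for a ≤ a' (symmetric, so this suffices):
a = -5: -5+-5=-10, -5+-3=-8, -5+0=-5, -5+1=-4, -5+6=1
a = -3: -3+-3=-6, -3+0=-3, -3+1=-2, -3+6=3
a = 0: 0+0=0, 0+1=1, 0+6=6
a = 1: 1+1=2, 1+6=7
a = 6: 6+6=12
Distinct sums: {-10, -8, -6, -5, -4, -3, -2, 0, 1, 2, 3, 6, 7, 12}
|A + A| = 14

|A + A| = 14


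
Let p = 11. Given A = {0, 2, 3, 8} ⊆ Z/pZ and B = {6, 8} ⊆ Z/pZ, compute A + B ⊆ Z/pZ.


Work in Z/11Z: reduce every sum a + b modulo 11.
Enumerate all 8 pairs:
a = 0: 0+6=6, 0+8=8
a = 2: 2+6=8, 2+8=10
a = 3: 3+6=9, 3+8=0
a = 8: 8+6=3, 8+8=5
Distinct residues collected: {0, 3, 5, 6, 8, 9, 10}
|A + B| = 7 (out of 11 total residues).

A + B = {0, 3, 5, 6, 8, 9, 10}


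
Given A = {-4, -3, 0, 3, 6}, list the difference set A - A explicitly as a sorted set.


A - A = {a - a' : a, a' ∈ A}.
Compute a - a' for each ordered pair (a, a'):
a = -4: -4--4=0, -4--3=-1, -4-0=-4, -4-3=-7, -4-6=-10
a = -3: -3--4=1, -3--3=0, -3-0=-3, -3-3=-6, -3-6=-9
a = 0: 0--4=4, 0--3=3, 0-0=0, 0-3=-3, 0-6=-6
a = 3: 3--4=7, 3--3=6, 3-0=3, 3-3=0, 3-6=-3
a = 6: 6--4=10, 6--3=9, 6-0=6, 6-3=3, 6-6=0
Collecting distinct values (and noting 0 appears from a-a):
A - A = {-10, -9, -7, -6, -4, -3, -1, 0, 1, 3, 4, 6, 7, 9, 10}
|A - A| = 15

A - A = {-10, -9, -7, -6, -4, -3, -1, 0, 1, 3, 4, 6, 7, 9, 10}


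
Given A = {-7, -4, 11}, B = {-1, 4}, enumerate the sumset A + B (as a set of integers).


A + B = {a + b : a ∈ A, b ∈ B}.
Enumerate all |A|·|B| = 3·2 = 6 pairs (a, b) and collect distinct sums.
a = -7: -7+-1=-8, -7+4=-3
a = -4: -4+-1=-5, -4+4=0
a = 11: 11+-1=10, 11+4=15
Collecting distinct sums: A + B = {-8, -5, -3, 0, 10, 15}
|A + B| = 6

A + B = {-8, -5, -3, 0, 10, 15}


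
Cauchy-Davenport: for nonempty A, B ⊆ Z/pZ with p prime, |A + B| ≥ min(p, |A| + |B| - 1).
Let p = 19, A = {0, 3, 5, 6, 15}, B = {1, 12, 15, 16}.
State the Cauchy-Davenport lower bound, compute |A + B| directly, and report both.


Cauchy-Davenport: |A + B| ≥ min(p, |A| + |B| - 1) for A, B nonempty in Z/pZ.
|A| = 5, |B| = 4, p = 19.
CD lower bound = min(19, 5 + 4 - 1) = min(19, 8) = 8.
Compute A + B mod 19 directly:
a = 0: 0+1=1, 0+12=12, 0+15=15, 0+16=16
a = 3: 3+1=4, 3+12=15, 3+15=18, 3+16=0
a = 5: 5+1=6, 5+12=17, 5+15=1, 5+16=2
a = 6: 6+1=7, 6+12=18, 6+15=2, 6+16=3
a = 15: 15+1=16, 15+12=8, 15+15=11, 15+16=12
A + B = {0, 1, 2, 3, 4, 6, 7, 8, 11, 12, 15, 16, 17, 18}, so |A + B| = 14.
Verify: 14 ≥ 8? Yes ✓.

CD lower bound = 8, actual |A + B| = 14.


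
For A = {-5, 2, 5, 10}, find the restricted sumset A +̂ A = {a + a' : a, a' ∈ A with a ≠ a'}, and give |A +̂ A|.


Restricted sumset: A +̂ A = {a + a' : a ∈ A, a' ∈ A, a ≠ a'}.
Equivalently, take A + A and drop any sum 2a that is achievable ONLY as a + a for a ∈ A (i.e. sums representable only with equal summands).
Enumerate pairs (a, a') with a < a' (symmetric, so each unordered pair gives one sum; this covers all a ≠ a'):
  -5 + 2 = -3
  -5 + 5 = 0
  -5 + 10 = 5
  2 + 5 = 7
  2 + 10 = 12
  5 + 10 = 15
Collected distinct sums: {-3, 0, 5, 7, 12, 15}
|A +̂ A| = 6
(Reference bound: |A +̂ A| ≥ 2|A| - 3 for |A| ≥ 2, with |A| = 4 giving ≥ 5.)

|A +̂ A| = 6


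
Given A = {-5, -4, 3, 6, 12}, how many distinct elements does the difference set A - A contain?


A - A = {a - a' : a, a' ∈ A}; |A| = 5.
Bounds: 2|A|-1 ≤ |A - A| ≤ |A|² - |A| + 1, i.e. 9 ≤ |A - A| ≤ 21.
Note: 0 ∈ A - A always (from a - a). The set is symmetric: if d ∈ A - A then -d ∈ A - A.
Enumerate nonzero differences d = a - a' with a > a' (then include -d):
Positive differences: {1, 3, 6, 7, 8, 9, 10, 11, 16, 17}
Full difference set: {0} ∪ (positive diffs) ∪ (negative diffs).
|A - A| = 1 + 2·10 = 21 (matches direct enumeration: 21).

|A - A| = 21


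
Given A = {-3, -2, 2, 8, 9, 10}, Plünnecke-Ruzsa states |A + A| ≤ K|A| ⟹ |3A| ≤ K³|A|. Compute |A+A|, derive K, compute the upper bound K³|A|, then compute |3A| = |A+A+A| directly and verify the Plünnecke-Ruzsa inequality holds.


|A| = 6.
Step 1: Compute A + A by enumerating all 36 pairs.
A + A = {-6, -5, -4, -1, 0, 4, 5, 6, 7, 8, 10, 11, 12, 16, 17, 18, 19, 20}, so |A + A| = 18.
Step 2: Doubling constant K = |A + A|/|A| = 18/6 = 18/6 ≈ 3.0000.
Step 3: Plünnecke-Ruzsa gives |3A| ≤ K³·|A| = (3.0000)³ · 6 ≈ 162.0000.
Step 4: Compute 3A = A + A + A directly by enumerating all triples (a,b,c) ∈ A³; |3A| = 35.
Step 5: Check 35 ≤ 162.0000? Yes ✓.

K = 18/6, Plünnecke-Ruzsa bound K³|A| ≈ 162.0000, |3A| = 35, inequality holds.


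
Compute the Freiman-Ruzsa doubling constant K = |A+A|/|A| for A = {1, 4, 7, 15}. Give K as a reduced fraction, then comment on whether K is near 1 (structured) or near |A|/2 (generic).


|A| = 4.
Compute A + A by enumerating all 16 pairs.
A + A = {2, 5, 8, 11, 14, 16, 19, 22, 30}, so |A + A| = 9.
K = |A + A| / |A| = 9/4 (already in lowest terms) ≈ 2.2500.
Reference: AP of size 4 gives K = 7/4 ≈ 1.7500; a fully generic set of size 4 gives K ≈ 2.5000.

|A| = 4, |A + A| = 9, K = 9/4.


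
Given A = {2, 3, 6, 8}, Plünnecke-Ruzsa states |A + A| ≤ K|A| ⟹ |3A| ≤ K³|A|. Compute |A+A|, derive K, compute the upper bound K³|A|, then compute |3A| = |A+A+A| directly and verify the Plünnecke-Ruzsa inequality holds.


|A| = 4.
Step 1: Compute A + A by enumerating all 16 pairs.
A + A = {4, 5, 6, 8, 9, 10, 11, 12, 14, 16}, so |A + A| = 10.
Step 2: Doubling constant K = |A + A|/|A| = 10/4 = 10/4 ≈ 2.5000.
Step 3: Plünnecke-Ruzsa gives |3A| ≤ K³·|A| = (2.5000)³ · 4 ≈ 62.5000.
Step 4: Compute 3A = A + A + A directly by enumerating all triples (a,b,c) ∈ A³; |3A| = 17.
Step 5: Check 17 ≤ 62.5000? Yes ✓.

K = 10/4, Plünnecke-Ruzsa bound K³|A| ≈ 62.5000, |3A| = 17, inequality holds.


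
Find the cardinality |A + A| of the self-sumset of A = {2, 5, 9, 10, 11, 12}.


A + A = {a + a' : a, a' ∈ A}; |A| = 6.
General bounds: 2|A| - 1 ≤ |A + A| ≤ |A|(|A|+1)/2, i.e. 11 ≤ |A + A| ≤ 21.
Lower bound 2|A|-1 is attained iff A is an arithmetic progression.
Enumerate sums a + a' for a ≤ a' (symmetric, so this suffices):
a = 2: 2+2=4, 2+5=7, 2+9=11, 2+10=12, 2+11=13, 2+12=14
a = 5: 5+5=10, 5+9=14, 5+10=15, 5+11=16, 5+12=17
a = 9: 9+9=18, 9+10=19, 9+11=20, 9+12=21
a = 10: 10+10=20, 10+11=21, 10+12=22
a = 11: 11+11=22, 11+12=23
a = 12: 12+12=24
Distinct sums: {4, 7, 10, 11, 12, 13, 14, 15, 16, 17, 18, 19, 20, 21, 22, 23, 24}
|A + A| = 17

|A + A| = 17


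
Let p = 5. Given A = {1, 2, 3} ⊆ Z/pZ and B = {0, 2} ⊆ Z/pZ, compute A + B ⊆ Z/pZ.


Work in Z/5Z: reduce every sum a + b modulo 5.
Enumerate all 6 pairs:
a = 1: 1+0=1, 1+2=3
a = 2: 2+0=2, 2+2=4
a = 3: 3+0=3, 3+2=0
Distinct residues collected: {0, 1, 2, 3, 4}
|A + B| = 5 (out of 5 total residues).

A + B = {0, 1, 2, 3, 4}


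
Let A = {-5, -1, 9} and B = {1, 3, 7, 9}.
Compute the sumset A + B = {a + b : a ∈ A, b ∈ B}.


A + B = {a + b : a ∈ A, b ∈ B}.
Enumerate all |A|·|B| = 3·4 = 12 pairs (a, b) and collect distinct sums.
a = -5: -5+1=-4, -5+3=-2, -5+7=2, -5+9=4
a = -1: -1+1=0, -1+3=2, -1+7=6, -1+9=8
a = 9: 9+1=10, 9+3=12, 9+7=16, 9+9=18
Collecting distinct sums: A + B = {-4, -2, 0, 2, 4, 6, 8, 10, 12, 16, 18}
|A + B| = 11

A + B = {-4, -2, 0, 2, 4, 6, 8, 10, 12, 16, 18}


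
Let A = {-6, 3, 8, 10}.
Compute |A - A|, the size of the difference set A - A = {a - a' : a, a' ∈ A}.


A - A = {a - a' : a, a' ∈ A}; |A| = 4.
Bounds: 2|A|-1 ≤ |A - A| ≤ |A|² - |A| + 1, i.e. 7 ≤ |A - A| ≤ 13.
Note: 0 ∈ A - A always (from a - a). The set is symmetric: if d ∈ A - A then -d ∈ A - A.
Enumerate nonzero differences d = a - a' with a > a' (then include -d):
Positive differences: {2, 5, 7, 9, 14, 16}
Full difference set: {0} ∪ (positive diffs) ∪ (negative diffs).
|A - A| = 1 + 2·6 = 13 (matches direct enumeration: 13).

|A - A| = 13


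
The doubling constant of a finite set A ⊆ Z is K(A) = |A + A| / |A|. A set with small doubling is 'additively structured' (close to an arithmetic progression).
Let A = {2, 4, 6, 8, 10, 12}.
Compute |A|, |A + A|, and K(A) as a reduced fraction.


|A| = 6.
Compute A + A by enumerating all 36 pairs.
A + A = {4, 6, 8, 10, 12, 14, 16, 18, 20, 22, 24}, so |A + A| = 11.
K = |A + A| / |A| = 11/6 (already in lowest terms) ≈ 1.8333.
Reference: AP of size 6 gives K = 11/6 ≈ 1.8333; a fully generic set of size 6 gives K ≈ 3.5000.

|A| = 6, |A + A| = 11, K = 11/6.


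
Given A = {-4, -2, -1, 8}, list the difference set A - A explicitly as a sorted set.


A - A = {a - a' : a, a' ∈ A}.
Compute a - a' for each ordered pair (a, a'):
a = -4: -4--4=0, -4--2=-2, -4--1=-3, -4-8=-12
a = -2: -2--4=2, -2--2=0, -2--1=-1, -2-8=-10
a = -1: -1--4=3, -1--2=1, -1--1=0, -1-8=-9
a = 8: 8--4=12, 8--2=10, 8--1=9, 8-8=0
Collecting distinct values (and noting 0 appears from a-a):
A - A = {-12, -10, -9, -3, -2, -1, 0, 1, 2, 3, 9, 10, 12}
|A - A| = 13

A - A = {-12, -10, -9, -3, -2, -1, 0, 1, 2, 3, 9, 10, 12}


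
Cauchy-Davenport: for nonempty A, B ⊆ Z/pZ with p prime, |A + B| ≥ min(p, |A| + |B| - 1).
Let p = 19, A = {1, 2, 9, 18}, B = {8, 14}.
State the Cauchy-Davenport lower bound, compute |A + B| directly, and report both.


Cauchy-Davenport: |A + B| ≥ min(p, |A| + |B| - 1) for A, B nonempty in Z/pZ.
|A| = 4, |B| = 2, p = 19.
CD lower bound = min(19, 4 + 2 - 1) = min(19, 5) = 5.
Compute A + B mod 19 directly:
a = 1: 1+8=9, 1+14=15
a = 2: 2+8=10, 2+14=16
a = 9: 9+8=17, 9+14=4
a = 18: 18+8=7, 18+14=13
A + B = {4, 7, 9, 10, 13, 15, 16, 17}, so |A + B| = 8.
Verify: 8 ≥ 5? Yes ✓.

CD lower bound = 5, actual |A + B| = 8.


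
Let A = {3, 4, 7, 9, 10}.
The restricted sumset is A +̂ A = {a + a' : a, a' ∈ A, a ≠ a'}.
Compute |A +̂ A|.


Restricted sumset: A +̂ A = {a + a' : a ∈ A, a' ∈ A, a ≠ a'}.
Equivalently, take A + A and drop any sum 2a that is achievable ONLY as a + a for a ∈ A (i.e. sums representable only with equal summands).
Enumerate pairs (a, a') with a < a' (symmetric, so each unordered pair gives one sum; this covers all a ≠ a'):
  3 + 4 = 7
  3 + 7 = 10
  3 + 9 = 12
  3 + 10 = 13
  4 + 7 = 11
  4 + 9 = 13
  4 + 10 = 14
  7 + 9 = 16
  7 + 10 = 17
  9 + 10 = 19
Collected distinct sums: {7, 10, 11, 12, 13, 14, 16, 17, 19}
|A +̂ A| = 9
(Reference bound: |A +̂ A| ≥ 2|A| - 3 for |A| ≥ 2, with |A| = 5 giving ≥ 7.)

|A +̂ A| = 9


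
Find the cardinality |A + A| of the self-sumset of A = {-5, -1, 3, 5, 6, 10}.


A + A = {a + a' : a, a' ∈ A}; |A| = 6.
General bounds: 2|A| - 1 ≤ |A + A| ≤ |A|(|A|+1)/2, i.e. 11 ≤ |A + A| ≤ 21.
Lower bound 2|A|-1 is attained iff A is an arithmetic progression.
Enumerate sums a + a' for a ≤ a' (symmetric, so this suffices):
a = -5: -5+-5=-10, -5+-1=-6, -5+3=-2, -5+5=0, -5+6=1, -5+10=5
a = -1: -1+-1=-2, -1+3=2, -1+5=4, -1+6=5, -1+10=9
a = 3: 3+3=6, 3+5=8, 3+6=9, 3+10=13
a = 5: 5+5=10, 5+6=11, 5+10=15
a = 6: 6+6=12, 6+10=16
a = 10: 10+10=20
Distinct sums: {-10, -6, -2, 0, 1, 2, 4, 5, 6, 8, 9, 10, 11, 12, 13, 15, 16, 20}
|A + A| = 18

|A + A| = 18


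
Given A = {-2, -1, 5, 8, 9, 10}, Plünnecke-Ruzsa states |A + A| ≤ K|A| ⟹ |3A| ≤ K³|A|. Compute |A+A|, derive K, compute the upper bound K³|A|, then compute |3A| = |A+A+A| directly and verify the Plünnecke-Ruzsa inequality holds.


|A| = 6.
Step 1: Compute A + A by enumerating all 36 pairs.
A + A = {-4, -3, -2, 3, 4, 6, 7, 8, 9, 10, 13, 14, 15, 16, 17, 18, 19, 20}, so |A + A| = 18.
Step 2: Doubling constant K = |A + A|/|A| = 18/6 = 18/6 ≈ 3.0000.
Step 3: Plünnecke-Ruzsa gives |3A| ≤ K³·|A| = (3.0000)³ · 6 ≈ 162.0000.
Step 4: Compute 3A = A + A + A directly by enumerating all triples (a,b,c) ∈ A³; |3A| = 33.
Step 5: Check 33 ≤ 162.0000? Yes ✓.

K = 18/6, Plünnecke-Ruzsa bound K³|A| ≈ 162.0000, |3A| = 33, inequality holds.
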